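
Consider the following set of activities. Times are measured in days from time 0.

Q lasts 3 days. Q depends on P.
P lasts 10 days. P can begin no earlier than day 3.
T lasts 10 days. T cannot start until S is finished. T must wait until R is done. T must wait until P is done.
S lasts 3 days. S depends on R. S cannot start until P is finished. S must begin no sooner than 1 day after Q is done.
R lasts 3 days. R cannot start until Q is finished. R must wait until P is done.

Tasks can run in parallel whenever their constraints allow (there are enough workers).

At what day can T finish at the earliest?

P waits on its own release at day 3, so it starts at day 3 and finishes at 3 + 10 = day 13.
Q cannot begin until P (finishes day 13). It runs from day 13 to 13 + 3 = day 16.
For R: Q (finishes day 16); P (finishes day 13). Taking the maximum gives a start of day 16, and it finishes at 16 + 3 = day 19.
S cannot start until R (finishes day 19); P (finishes day 13); Q (finishes day 16, plus 1-day gap → day 17). The controlling bound is day 19, so S finishes at 19 + 3 = day 22.
T has to wait for S (finishes day 22); R (finishes day 19); P (finishes day 13). The latest of these is day 22, so T runs day 22 to 22 + 10 = day 32.

32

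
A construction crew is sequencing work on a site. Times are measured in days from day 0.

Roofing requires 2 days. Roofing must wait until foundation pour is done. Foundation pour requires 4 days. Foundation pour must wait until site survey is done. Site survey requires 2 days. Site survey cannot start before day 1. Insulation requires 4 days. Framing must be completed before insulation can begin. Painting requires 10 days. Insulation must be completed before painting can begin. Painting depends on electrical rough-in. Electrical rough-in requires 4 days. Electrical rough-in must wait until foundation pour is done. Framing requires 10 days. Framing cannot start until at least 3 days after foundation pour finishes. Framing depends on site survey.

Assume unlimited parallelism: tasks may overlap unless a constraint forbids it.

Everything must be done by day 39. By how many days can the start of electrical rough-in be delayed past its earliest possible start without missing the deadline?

18

Site survey waits on its own release at day 1, so it starts at day 1 and finishes at 1 + 2 = day 3.
After site survey (finishes day 3), foundation pour can start at day 3 and finishes at day 7.
Electrical rough-in cannot begin until foundation pour (finishes day 7). It runs from day 7 to 7 + 4 = day 11.

Working backward from the deadline:
Painting has no dependents, so it just needs to finish by day 39. Starting by 39 − 10 = day 29 achieves that.
Electrical rough-in has to be done before painting (must start by day 29). That means finishing by day 29, i.e. starting by 29 − 4 = day 25.
So electrical rough-in can start as early as day 7 and as late as day 25, giving 25 − 7 = 18 days of slack.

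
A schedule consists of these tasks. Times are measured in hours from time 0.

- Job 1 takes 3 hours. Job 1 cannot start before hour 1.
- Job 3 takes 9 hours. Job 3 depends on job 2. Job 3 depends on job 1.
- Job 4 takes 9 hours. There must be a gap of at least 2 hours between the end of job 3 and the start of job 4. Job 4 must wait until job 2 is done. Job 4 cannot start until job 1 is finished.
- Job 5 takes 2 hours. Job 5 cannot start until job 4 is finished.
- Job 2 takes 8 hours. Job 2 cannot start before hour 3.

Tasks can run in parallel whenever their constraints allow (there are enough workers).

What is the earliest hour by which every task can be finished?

33

After its own release at hour 3, job 2 can start at hour 3 and finishes at hour 11.
After its own release at hour 1, job 1 can start at hour 1 and finishes at hour 4.
Job 3 has to wait for job 2 (finishes hour 11); job 1 (finishes hour 4). The latest of these is hour 11, so job 3 runs hour 11 to 11 + 9 = hour 20.
Job 4 has to wait for job 3 (finishes hour 20, plus 2-hour gap → hour 22); job 2 (finishes hour 11); job 1 (finishes hour 4). The latest of these is hour 22, so job 4 runs hour 22 to 22 + 9 = hour 31.
Job 5 waits on job 4 (finishes hour 31), so it starts at hour 31 and finishes at 31 + 2 = hour 33.
All tasks are finished once the last one completes. Finish times: Job 1 at 4, Job 2 at 11, Job 3 at 20, Job 4 at 31, Job 5 at 33. The latest is hour 33.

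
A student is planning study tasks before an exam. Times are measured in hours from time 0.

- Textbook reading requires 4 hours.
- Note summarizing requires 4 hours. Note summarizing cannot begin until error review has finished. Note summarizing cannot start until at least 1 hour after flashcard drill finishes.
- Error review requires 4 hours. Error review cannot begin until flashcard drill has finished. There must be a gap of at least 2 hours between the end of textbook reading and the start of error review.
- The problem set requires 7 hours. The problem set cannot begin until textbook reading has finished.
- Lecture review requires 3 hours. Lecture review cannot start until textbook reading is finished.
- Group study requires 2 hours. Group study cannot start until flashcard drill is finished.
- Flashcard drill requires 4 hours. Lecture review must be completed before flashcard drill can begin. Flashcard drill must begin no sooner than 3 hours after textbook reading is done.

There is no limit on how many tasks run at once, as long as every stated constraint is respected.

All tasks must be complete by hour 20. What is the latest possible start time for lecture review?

5

Note summarizing must finish by hour 20; it takes 4 hours, so it must start by 20 − 4 = hour 16.
Error review must finish before note summarizing (must start by hour 16). With a 4-hour duration, error review must start by 16 − 4 = hour 12.
To finish by hour 20, group study (duration 2) must start no later than hour 18.
Flashcard drill has several dependents: error review (must start by hour 12); group study (must start by hour 18); note summarizing (must start by hour 16, minus 1-hour gap → hour 15). The earliest of those limits is hour 12, so flashcard drill must start by 12 − 4 = hour 8.
Lecture review feeds into flashcard drill (must start by hour 8); so lecture review must finish by hour 8 and therefore start by hour 5.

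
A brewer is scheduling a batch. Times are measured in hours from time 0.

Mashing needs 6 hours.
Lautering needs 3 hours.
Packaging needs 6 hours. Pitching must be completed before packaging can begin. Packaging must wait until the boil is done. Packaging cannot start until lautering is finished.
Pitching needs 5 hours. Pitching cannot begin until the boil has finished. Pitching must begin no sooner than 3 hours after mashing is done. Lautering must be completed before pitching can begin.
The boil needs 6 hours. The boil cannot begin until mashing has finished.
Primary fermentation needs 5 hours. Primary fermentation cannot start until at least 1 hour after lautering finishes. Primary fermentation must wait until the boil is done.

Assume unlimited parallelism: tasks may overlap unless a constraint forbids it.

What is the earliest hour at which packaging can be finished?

23

Lautering has no prerequisites, so it starts at hour 0 and finishes at hour 3.
Mashing can start immediately at hour 0; it finishes at hour 6.
The boil cannot begin until mashing (finishes hour 6). It runs from hour 6 to 6 + 6 = hour 12.
Pitching needs all of the boil (finishes hour 12); mashing (finishes hour 6, plus 3-hour gap → hour 9); lautering (finishes hour 3). That puts its earliest start at hour 12; it finishes at 12 + 5 = hour 17.
Packaging cannot start until pitching (finishes hour 17); the boil (finishes hour 12); lautering (finishes hour 3). The controlling bound is hour 17, so packaging finishes at 17 + 6 = hour 23.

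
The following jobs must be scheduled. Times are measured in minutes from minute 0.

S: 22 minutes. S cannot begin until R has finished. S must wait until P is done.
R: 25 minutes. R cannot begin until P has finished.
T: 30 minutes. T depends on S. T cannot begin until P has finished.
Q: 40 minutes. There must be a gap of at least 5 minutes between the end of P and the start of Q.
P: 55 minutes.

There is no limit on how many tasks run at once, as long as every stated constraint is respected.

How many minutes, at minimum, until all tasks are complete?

P can start immediately at minute 0; it finishes at minute 55.
R cannot begin until P (finishes minute 55). It runs from minute 55 to 55 + 25 = minute 80.
S has to wait for R (finishes minute 80); P (finishes minute 55). The latest of these is minute 80, so S runs minute 80 to 80 + 22 = minute 102.
For T: S (finishes minute 102); P (finishes minute 55). Taking the maximum gives a start of minute 102, and it finishes at 102 + 30 = minute 132.
Q waits on P (finishes minute 55, plus 5-minute gap → minute 60), so it starts at minute 60 and finishes at 60 + 40 = minute 100.
All tasks are finished once the last one completes. Finish times: P at 55, Q at 100, R at 80, S at 102, T at 132. The latest is minute 132.

132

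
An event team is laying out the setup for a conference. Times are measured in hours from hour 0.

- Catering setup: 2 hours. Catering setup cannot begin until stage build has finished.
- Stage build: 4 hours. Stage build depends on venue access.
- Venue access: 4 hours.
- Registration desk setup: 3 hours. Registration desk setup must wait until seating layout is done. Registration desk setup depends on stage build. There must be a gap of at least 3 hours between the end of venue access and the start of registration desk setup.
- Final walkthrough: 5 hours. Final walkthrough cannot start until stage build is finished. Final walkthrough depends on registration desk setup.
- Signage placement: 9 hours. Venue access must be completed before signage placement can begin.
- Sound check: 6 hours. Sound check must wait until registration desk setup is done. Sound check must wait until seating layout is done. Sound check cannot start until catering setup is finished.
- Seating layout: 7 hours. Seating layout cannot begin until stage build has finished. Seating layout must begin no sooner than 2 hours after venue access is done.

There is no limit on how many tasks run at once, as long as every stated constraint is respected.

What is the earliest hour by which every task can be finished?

Venue access can start immediately at hour 0; it finishes at hour 4.
Signage placement waits on venue access (finishes hour 4), so it starts at hour 4 and finishes at 4 + 9 = hour 13.
Stage build cannot begin until venue access (finishes hour 4). It runs from hour 4 to 4 + 4 = hour 8.
Catering setup waits on stage build (finishes hour 8), so it starts at hour 8 and finishes at 8 + 2 = hour 10.
Seating layout cannot start until stage build (finishes hour 8); venue access (finishes hour 4, plus 2-hour gap → hour 6). The controlling bound is hour 8, so seating layout finishes at 8 + 7 = hour 15.
Registration desk setup cannot start until seating layout (finishes hour 15); stage build (finishes hour 8); venue access (finishes hour 4, plus 3-hour gap → hour 7). The controlling bound is hour 15, so registration desk setup finishes at 15 + 3 = hour 18.
Final walkthrough needs all of stage build (finishes hour 8); registration desk setup (finishes hour 18). That puts its earliest start at hour 18; it finishes at 18 + 5 = hour 23.
Sound check needs all of registration desk setup (finishes hour 18); seating layout (finishes hour 15); catering setup (finishes hour 10). That puts its earliest start at hour 18; it finishes at 18 + 6 = hour 24.
All tasks are finished once the last one completes. Finish times: Venue access at 4, Stage build at 8, Seating layout at 15, Registration desk setup at 18, Signage placement at 13, Catering setup at 10, Sound check at 24, Final walkthrough at 23. The latest is hour 24.

24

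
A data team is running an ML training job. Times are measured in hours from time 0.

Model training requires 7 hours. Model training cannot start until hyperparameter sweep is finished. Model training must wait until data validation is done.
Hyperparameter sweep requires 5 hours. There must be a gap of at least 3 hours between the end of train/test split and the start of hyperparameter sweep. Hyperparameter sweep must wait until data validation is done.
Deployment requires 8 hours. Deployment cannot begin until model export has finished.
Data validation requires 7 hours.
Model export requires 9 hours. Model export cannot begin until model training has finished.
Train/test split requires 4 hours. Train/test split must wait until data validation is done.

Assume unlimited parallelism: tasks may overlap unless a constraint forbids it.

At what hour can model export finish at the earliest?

35

Nothing blocks data validation, so it runs from hour 0 to hour 7.
Train/test split cannot begin until data validation (finishes hour 7). It runs from hour 7 to 7 + 4 = hour 11.
For hyperparameter sweep: train/test split (finishes hour 11, plus 3-hour gap → hour 14); data validation (finishes hour 7). Taking the maximum gives a start of hour 14, and it finishes at 14 + 5 = hour 19.
Model training has to wait for hyperparameter sweep (finishes hour 19); data validation (finishes hour 7). The latest of these is hour 19, so model training runs hour 19 to 19 + 7 = hour 26.
Model export cannot begin until model training (finishes hour 26). It runs from hour 26 to 26 + 9 = hour 35.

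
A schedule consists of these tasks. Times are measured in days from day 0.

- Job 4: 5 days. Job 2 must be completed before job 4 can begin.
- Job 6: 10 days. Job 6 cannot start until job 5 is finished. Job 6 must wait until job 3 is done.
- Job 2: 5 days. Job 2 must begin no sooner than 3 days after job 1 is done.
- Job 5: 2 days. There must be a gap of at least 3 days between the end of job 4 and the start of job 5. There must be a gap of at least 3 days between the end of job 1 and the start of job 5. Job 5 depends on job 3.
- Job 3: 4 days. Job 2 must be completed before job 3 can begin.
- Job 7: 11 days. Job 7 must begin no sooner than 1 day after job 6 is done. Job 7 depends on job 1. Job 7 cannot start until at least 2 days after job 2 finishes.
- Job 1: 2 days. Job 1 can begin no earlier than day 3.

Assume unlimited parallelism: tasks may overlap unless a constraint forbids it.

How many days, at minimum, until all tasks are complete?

45

After its own release at day 3, job 1 can start at day 3 and finishes at day 5.
After job 1 (finishes day 5, plus 3-day gap → day 8), job 2 can start at day 8 and finishes at day 13.
Job 4 waits on job 2 (finishes day 13), so it starts at day 13 and finishes at 13 + 5 = day 18.
Job 3 cannot begin until job 2 (finishes day 13). It runs from day 13 to 13 + 4 = day 17.
Job 5 cannot start until job 4 (finishes day 18, plus 3-day gap → day 21); job 1 (finishes day 5, plus 3-day gap → day 8); job 3 (finishes day 17). The controlling bound is day 21, so job 5 finishes at 21 + 2 = day 23.
Job 6 cannot start until job 5 (finishes day 23); job 3 (finishes day 17). The controlling bound is day 23, so job 6 finishes at 23 + 10 = day 33.
Job 7 has to wait for job 6 (finishes day 33, plus 1-day gap → day 34); job 1 (finishes day 5); job 2 (finishes day 13, plus 2-day gap → day 15). The latest of these is day 34, so job 7 runs day 34 to 34 + 11 = day 45.
All tasks are finished once the last one completes. Finish times: Job 1 at 5, Job 2 at 13, Job 3 at 17, Job 4 at 18, Job 5 at 23, Job 6 at 33, Job 7 at 45. The latest is day 45.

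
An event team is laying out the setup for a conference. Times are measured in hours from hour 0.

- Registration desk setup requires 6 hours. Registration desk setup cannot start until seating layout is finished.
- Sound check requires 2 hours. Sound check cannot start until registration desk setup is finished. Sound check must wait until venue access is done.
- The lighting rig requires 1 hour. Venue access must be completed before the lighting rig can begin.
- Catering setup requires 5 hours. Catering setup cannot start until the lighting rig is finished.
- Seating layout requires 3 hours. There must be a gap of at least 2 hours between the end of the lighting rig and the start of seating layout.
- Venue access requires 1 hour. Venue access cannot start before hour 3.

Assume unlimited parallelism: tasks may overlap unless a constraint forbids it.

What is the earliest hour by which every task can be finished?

18

Venue access waits on its own release at hour 3, so it starts at hour 3 and finishes at 3 + 1 = hour 4.
The lighting rig waits on venue access (finishes hour 4), so it starts at hour 4 and finishes at 4 + 1 = hour 5.
After the lighting rig (finishes hour 5), catering setup can start at hour 5 and finishes at hour 10.
After the lighting rig (finishes hour 5, plus 2-hour gap → hour 7), seating layout can start at hour 7 and finishes at hour 10.
After seating layout (finishes hour 10), registration desk setup can start at hour 10 and finishes at hour 16.
For sound check: registration desk setup (finishes hour 16); venue access (finishes hour 4). Taking the maximum gives a start of hour 16, and it finishes at 16 + 2 = hour 18.
All tasks are finished once the last one completes. Finish times: Venue access at 4, The lighting rig at 5, Seating layout at 10, Registration desk setup at 16, Catering setup at 10, Sound check at 18. The latest is hour 18.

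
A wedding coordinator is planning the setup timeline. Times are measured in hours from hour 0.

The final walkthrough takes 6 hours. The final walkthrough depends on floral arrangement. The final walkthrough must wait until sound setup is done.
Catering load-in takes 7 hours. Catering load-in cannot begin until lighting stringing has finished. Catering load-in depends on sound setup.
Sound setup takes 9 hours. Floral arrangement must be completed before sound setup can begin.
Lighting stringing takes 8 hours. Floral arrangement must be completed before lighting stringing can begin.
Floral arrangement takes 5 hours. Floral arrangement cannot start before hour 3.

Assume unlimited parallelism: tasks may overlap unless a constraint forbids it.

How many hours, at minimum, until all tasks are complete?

After its own release at hour 3, floral arrangement can start at hour 3 and finishes at hour 8.
Sound setup waits on floral arrangement (finishes hour 8), so it starts at hour 8 and finishes at 8 + 9 = hour 17.
The final walkthrough has to wait for floral arrangement (finishes hour 8); sound setup (finishes hour 17). The latest of these is hour 17, so the final walkthrough runs hour 17 to 17 + 6 = hour 23.
Lighting stringing cannot begin until floral arrangement (finishes hour 8). It runs from hour 8 to 8 + 8 = hour 16.
Catering load-in needs all of lighting stringing (finishes hour 16); sound setup (finishes hour 17). That puts its earliest start at hour 17; it finishes at 17 + 7 = hour 24.
All tasks are finished once the last one completes. Finish times: Floral arrangement at 8, Lighting stringing at 16, Sound setup at 17, Catering load-in at 24, The final walkthrough at 23. The latest is hour 24.

24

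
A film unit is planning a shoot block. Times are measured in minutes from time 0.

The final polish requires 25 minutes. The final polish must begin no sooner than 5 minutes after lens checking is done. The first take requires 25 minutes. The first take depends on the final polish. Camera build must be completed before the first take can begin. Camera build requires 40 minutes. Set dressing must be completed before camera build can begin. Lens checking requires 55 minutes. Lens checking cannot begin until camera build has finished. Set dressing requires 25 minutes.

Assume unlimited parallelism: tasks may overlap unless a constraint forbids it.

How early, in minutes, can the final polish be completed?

150

Nothing blocks set dressing, so it runs from minute 0 to minute 25.
After set dressing (finishes minute 25), camera build can start at minute 25 and finishes at minute 65.
Lens checking waits on camera build (finishes minute 65), so it starts at minute 65 and finishes at 65 + 55 = minute 120.
After lens checking (finishes minute 120, plus 5-minute gap → minute 125), the final polish can start at minute 125 and finishes at minute 150.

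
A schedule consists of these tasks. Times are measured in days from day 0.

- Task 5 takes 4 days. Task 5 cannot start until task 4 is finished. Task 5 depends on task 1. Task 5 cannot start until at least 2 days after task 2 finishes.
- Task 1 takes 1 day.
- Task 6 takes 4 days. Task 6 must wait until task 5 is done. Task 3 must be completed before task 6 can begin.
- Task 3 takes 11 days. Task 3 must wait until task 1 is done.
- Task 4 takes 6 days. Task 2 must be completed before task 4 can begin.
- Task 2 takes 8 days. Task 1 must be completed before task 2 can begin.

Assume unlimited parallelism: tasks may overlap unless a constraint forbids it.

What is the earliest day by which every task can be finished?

23

Task 1 can start immediately at day 0; it finishes at day 1.
Task 3 waits on task 1 (finishes day 1), so it starts at day 1 and finishes at 1 + 11 = day 12.
After task 1 (finishes day 1), task 2 can start at day 1 and finishes at day 9.
After task 2 (finishes day 9), task 4 can start at day 9 and finishes at day 15.
Task 5 cannot start until task 4 (finishes day 15); task 1 (finishes day 1); task 2 (finishes day 9, plus 2-day gap → day 11). The controlling bound is day 15, so task 5 finishes at 15 + 4 = day 19.
Task 6 cannot start until task 5 (finishes day 19); task 3 (finishes day 12). The controlling bound is day 19, so task 6 finishes at 19 + 4 = day 23.
All tasks are finished once the last one completes. Finish times: Task 1 at 1, Task 2 at 9, Task 3 at 12, Task 4 at 15, Task 5 at 19, Task 6 at 23. The latest is day 23.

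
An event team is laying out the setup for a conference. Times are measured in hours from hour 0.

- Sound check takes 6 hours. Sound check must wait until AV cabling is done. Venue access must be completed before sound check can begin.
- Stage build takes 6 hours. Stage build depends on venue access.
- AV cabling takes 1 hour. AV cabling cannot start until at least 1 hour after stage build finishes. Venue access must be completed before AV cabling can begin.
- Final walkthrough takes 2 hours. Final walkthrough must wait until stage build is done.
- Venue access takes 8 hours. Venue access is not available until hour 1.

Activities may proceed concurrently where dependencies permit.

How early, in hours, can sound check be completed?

23

Venue access waits on its own release at hour 1, so it starts at hour 1 and finishes at 1 + 8 = hour 9.
Stage build cannot begin until venue access (finishes hour 9). It runs from hour 9 to 9 + 6 = hour 15.
AV cabling cannot start until stage build (finishes hour 15, plus 1-hour gap → hour 16); venue access (finishes hour 9). The controlling bound is hour 16, so AV cabling finishes at 16 + 1 = hour 17.
For sound check: AV cabling (finishes hour 17); venue access (finishes hour 9). Taking the maximum gives a start of hour 17, and it finishes at 17 + 6 = hour 23.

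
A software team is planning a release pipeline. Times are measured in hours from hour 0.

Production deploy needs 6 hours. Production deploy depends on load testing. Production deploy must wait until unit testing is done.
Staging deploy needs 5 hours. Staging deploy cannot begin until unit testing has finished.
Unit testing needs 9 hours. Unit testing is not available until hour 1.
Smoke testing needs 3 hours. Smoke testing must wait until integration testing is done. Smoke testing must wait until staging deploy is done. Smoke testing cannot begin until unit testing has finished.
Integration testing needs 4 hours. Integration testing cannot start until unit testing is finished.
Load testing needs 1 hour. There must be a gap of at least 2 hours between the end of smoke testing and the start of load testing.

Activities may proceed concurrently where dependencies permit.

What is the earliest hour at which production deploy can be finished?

27

Unit testing cannot begin until its own release at hour 1. It runs from hour 1 to 1 + 9 = hour 10.
After unit testing (finishes hour 10), staging deploy can start at hour 10 and finishes at hour 15.
Integration testing waits on unit testing (finishes hour 10), so it starts at hour 10 and finishes at 10 + 4 = hour 14.
For smoke testing: integration testing (finishes hour 14); staging deploy (finishes hour 15); unit testing (finishes hour 10). Taking the maximum gives a start of hour 15, and it finishes at 15 + 3 = hour 18.
Load testing cannot begin until smoke testing (finishes hour 18, plus 2-hour gap → hour 20). It runs from hour 20 to 20 + 1 = hour 21.
Production deploy cannot start until load testing (finishes hour 21); unit testing (finishes hour 10). The controlling bound is hour 21, so production deploy finishes at 21 + 6 = hour 27.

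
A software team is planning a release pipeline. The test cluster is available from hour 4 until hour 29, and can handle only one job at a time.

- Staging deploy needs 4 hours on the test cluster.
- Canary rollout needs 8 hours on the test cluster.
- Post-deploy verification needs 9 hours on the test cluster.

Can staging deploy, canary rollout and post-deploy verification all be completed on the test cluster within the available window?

The test cluster window is 29 − 4 = 25 hours.
Running back to back, the jobs need 4 + 8 + 9 = 21 hours on the test cluster.
Since 21 ≤ 25, they fit within the window.

Yes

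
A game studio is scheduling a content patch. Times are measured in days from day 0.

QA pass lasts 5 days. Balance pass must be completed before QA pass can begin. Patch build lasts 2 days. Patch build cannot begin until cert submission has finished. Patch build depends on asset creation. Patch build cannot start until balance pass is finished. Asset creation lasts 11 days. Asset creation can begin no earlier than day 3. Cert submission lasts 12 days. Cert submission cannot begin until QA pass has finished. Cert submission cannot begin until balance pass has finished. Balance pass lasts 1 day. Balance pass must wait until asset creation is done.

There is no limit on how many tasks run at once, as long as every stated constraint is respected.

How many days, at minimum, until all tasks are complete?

Asset creation cannot begin until its own release at day 3. It runs from day 3 to 3 + 11 = day 14.
Balance pass waits on asset creation (finishes day 14), so it starts at day 14 and finishes at 14 + 1 = day 15.
QA pass cannot begin until balance pass (finishes day 15). It runs from day 15 to 15 + 5 = day 20.
Cert submission cannot start until QA pass (finishes day 20); balance pass (finishes day 15). The controlling bound is day 20, so cert submission finishes at 20 + 12 = day 32.
For patch build: cert submission (finishes day 32); asset creation (finishes day 14); balance pass (finishes day 15). Taking the maximum gives a start of day 32, and it finishes at 32 + 2 = day 34.
All tasks are finished once the last one completes. Finish times: Asset creation at 14, Balance pass at 15, QA pass at 20, Cert submission at 32, Patch build at 34. The latest is day 34.

34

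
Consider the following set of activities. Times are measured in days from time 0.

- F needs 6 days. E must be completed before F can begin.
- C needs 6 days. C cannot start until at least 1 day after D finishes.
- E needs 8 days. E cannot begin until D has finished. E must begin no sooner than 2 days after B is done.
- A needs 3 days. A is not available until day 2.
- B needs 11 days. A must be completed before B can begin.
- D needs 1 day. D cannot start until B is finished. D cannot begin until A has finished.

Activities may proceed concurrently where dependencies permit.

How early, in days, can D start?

16

A waits on its own release at day 2, so it starts at day 2 and finishes at 2 + 3 = day 5.
B cannot begin until A (finishes day 5). It runs from day 5 to 5 + 11 = day 16.
D waits on B (finishes day 16); A (finishes day 5). The latest of these is day 16, which is the earliest D can start.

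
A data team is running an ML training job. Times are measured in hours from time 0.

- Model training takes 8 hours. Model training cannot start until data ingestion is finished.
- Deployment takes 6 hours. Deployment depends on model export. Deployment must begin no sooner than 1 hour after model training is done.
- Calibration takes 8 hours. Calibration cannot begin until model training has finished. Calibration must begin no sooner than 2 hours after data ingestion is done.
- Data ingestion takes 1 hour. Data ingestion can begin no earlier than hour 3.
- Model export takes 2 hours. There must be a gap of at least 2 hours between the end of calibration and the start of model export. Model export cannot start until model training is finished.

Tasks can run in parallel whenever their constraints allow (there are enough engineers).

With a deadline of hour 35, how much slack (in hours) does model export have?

Data ingestion cannot begin until its own release at hour 3. It runs from hour 3 to 3 + 1 = hour 4.
After data ingestion (finishes hour 4), model training can start at hour 4 and finishes at hour 12.
Calibration cannot start until model training (finishes hour 12); data ingestion (finishes hour 4, plus 2-hour gap → hour 6). The controlling bound is hour 12, so calibration finishes at 12 + 8 = hour 20.
Model export needs all of calibration (finishes hour 20, plus 2-hour gap → hour 22); model training (finishes hour 12). That puts its earliest start at hour 22; it finishes at 22 + 2 = hour 24.

Working backward from the deadline:
Deployment has no dependents, so it just needs to finish by hour 35. Starting by 35 − 6 = hour 29 achieves that.
Model export must finish before deployment (must start by hour 29). With a 2-hour duration, model export must start by 29 − 2 = hour 27.
So model export can start as early as hour 22 and as late as hour 27, giving 27 − 22 = 5 hours of slack.

5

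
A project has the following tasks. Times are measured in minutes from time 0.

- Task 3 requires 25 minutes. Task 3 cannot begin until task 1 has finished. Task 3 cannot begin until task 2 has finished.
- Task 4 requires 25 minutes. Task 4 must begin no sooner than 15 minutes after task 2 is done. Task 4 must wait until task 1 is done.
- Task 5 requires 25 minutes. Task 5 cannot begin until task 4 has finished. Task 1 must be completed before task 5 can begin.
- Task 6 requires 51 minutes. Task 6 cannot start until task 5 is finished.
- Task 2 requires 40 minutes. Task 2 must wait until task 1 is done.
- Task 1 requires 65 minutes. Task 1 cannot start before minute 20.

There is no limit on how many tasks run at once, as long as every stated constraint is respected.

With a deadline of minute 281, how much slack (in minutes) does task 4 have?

40

After its own release at minute 20, task 1 can start at minute 20 and finishes at minute 85.
Task 2 cannot begin until task 1 (finishes minute 85). It runs from minute 85 to 85 + 40 = minute 125.
For task 4: task 2 (finishes minute 125, plus 15-minute gap → minute 140); task 1 (finishes minute 85). Taking the maximum gives a start of minute 140, and it finishes at 140 + 25 = minute 165.

Working backward from the deadline:
Task 6 has no dependents, so it just needs to finish by minute 281. Starting by 281 − 51 = minute 230 achieves that.
Task 5 feeds into task 6 (must start by minute 230); so task 5 must finish by minute 230 and therefore start by minute 205.
Task 4 feeds into task 5 (must start by minute 205); so task 4 must finish by minute 205 and therefore start by minute 180.
So task 4 can start as early as minute 140 and as late as minute 180, giving 180 − 140 = 40 minutes of slack.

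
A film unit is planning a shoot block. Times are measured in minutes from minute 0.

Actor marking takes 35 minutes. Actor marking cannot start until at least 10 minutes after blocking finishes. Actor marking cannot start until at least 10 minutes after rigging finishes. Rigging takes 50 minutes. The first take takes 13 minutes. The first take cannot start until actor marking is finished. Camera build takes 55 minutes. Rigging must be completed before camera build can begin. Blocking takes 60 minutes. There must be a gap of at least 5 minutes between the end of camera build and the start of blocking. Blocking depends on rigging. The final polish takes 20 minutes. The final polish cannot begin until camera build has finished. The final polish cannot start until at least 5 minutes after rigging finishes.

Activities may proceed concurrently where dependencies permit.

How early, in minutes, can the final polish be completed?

Nothing blocks rigging, so it runs from minute 0 to minute 50.
After rigging (finishes minute 50), camera build can start at minute 50 and finishes at minute 105.
The final polish needs all of camera build (finishes minute 105); rigging (finishes minute 50, plus 5-minute gap → minute 55). That puts its earliest start at minute 105; it finishes at 105 + 20 = minute 125.

125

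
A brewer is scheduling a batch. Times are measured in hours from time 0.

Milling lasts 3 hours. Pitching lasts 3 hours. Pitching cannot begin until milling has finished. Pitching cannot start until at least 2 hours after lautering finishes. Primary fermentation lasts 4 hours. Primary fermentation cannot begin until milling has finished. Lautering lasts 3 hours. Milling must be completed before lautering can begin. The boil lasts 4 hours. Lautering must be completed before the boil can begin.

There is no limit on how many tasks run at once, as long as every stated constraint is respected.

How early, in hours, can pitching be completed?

Nothing blocks milling, so it runs from hour 0 to hour 3.
Lautering cannot begin until milling (finishes hour 3). It runs from hour 3 to 3 + 3 = hour 6.
Pitching needs all of milling (finishes hour 3); lautering (finishes hour 6, plus 2-hour gap → hour 8). That puts its earliest start at hour 8; it finishes at 8 + 3 = hour 11.

11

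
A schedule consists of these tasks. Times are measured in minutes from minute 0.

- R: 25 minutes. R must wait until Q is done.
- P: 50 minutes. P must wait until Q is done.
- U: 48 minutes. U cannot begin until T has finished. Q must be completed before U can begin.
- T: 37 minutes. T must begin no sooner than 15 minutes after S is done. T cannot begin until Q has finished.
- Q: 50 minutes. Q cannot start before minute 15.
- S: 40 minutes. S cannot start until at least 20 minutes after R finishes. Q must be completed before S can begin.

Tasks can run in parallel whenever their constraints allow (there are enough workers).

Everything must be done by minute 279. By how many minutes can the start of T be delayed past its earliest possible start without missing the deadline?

After its own release at minute 15, Q can start at minute 15 and finishes at minute 65.
R cannot begin until Q (finishes minute 65). It runs from minute 65 to 65 + 25 = minute 90.
S cannot start until R (finishes minute 90, plus 20-minute gap → minute 110); Q (finishes minute 65). The controlling bound is minute 110, so S finishes at 110 + 40 = minute 150.
T cannot start until S (finishes minute 150, plus 15-minute gap → minute 165); Q (finishes minute 65). The controlling bound is minute 165, so T finishes at 165 + 37 = minute 202.

Working backward from the deadline:
U has no dependents, so it just needs to finish by minute 279. Starting by 279 − 48 = minute 231 achieves that.
T feeds into U (must start by minute 231); so T must finish by minute 231 and therefore start by minute 194.
So T can start as early as minute 165 and as late as minute 194, giving 194 − 165 = 29 minutes of slack.

29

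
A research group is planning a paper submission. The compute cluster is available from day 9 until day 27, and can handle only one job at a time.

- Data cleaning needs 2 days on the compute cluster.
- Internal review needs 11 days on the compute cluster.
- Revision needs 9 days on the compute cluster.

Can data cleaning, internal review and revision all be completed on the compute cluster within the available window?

No

The compute cluster window is 27 − 9 = 18 days.
Running back to back, the jobs need 2 + 11 + 9 = 22 days on the compute cluster.
Since 22 > 18, they cannot all fit.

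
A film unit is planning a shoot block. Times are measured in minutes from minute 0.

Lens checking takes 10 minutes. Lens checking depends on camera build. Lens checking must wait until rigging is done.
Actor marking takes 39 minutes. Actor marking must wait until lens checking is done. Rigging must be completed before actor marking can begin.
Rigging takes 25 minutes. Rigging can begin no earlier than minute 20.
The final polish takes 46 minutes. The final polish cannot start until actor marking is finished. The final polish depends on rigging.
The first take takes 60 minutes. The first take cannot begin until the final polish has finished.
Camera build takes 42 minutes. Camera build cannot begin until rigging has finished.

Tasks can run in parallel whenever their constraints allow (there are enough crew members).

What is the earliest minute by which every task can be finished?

After its own release at minute 20, rigging can start at minute 20 and finishes at minute 45.
Camera build cannot begin until rigging (finishes minute 45). It runs from minute 45 to 45 + 42 = minute 87.
Lens checking has to wait for camera build (finishes minute 87); rigging (finishes minute 45). The latest of these is minute 87, so lens checking runs minute 87 to 87 + 10 = minute 97.
Actor marking cannot start until lens checking (finishes minute 97); rigging (finishes minute 45). The controlling bound is minute 97, so actor marking finishes at 97 + 39 = minute 136.
The final polish needs all of actor marking (finishes minute 136); rigging (finishes minute 45). That puts its earliest start at minute 136; it finishes at 136 + 46 = minute 182.
After the final polish (finishes minute 182), the first take can start at minute 182 and finishes at minute 242.
All tasks are finished once the last one completes. Finish times: Rigging at 45, Camera build at 87, Lens checking at 97, Actor marking at 136, The final polish at 182, The first take at 242. The latest is minute 242.

242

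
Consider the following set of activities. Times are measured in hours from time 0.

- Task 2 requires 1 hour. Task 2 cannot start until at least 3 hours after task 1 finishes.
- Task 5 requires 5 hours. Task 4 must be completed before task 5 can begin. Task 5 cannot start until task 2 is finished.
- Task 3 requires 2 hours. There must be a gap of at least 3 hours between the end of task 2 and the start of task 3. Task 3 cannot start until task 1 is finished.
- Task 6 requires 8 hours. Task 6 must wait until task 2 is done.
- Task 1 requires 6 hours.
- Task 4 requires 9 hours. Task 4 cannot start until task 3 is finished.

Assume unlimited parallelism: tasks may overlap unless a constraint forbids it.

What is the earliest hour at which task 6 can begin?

10

Task 1 can start immediately at hour 0; it finishes at hour 6.
After task 1 (finishes hour 6, plus 3-hour gap → hour 9), task 2 can start at hour 9 and finishes at hour 10.
Task 6 waits on task 2 (finishes hour 10), so the earliest it can start is hour 10.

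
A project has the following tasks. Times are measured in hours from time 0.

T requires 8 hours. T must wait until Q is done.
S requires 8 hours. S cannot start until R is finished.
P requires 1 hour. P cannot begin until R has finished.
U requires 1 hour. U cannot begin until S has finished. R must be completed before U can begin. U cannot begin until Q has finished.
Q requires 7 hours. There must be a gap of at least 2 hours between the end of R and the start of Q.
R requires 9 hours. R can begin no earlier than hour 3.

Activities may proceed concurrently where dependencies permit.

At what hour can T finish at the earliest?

R cannot begin until its own release at hour 3. It runs from hour 3 to 3 + 9 = hour 12.
Q cannot begin until R (finishes hour 12, plus 2-hour gap → hour 14). It runs from hour 14 to 14 + 7 = hour 21.
T waits on Q (finishes hour 21), so it starts at hour 21 and finishes at 21 + 8 = hour 29.

29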